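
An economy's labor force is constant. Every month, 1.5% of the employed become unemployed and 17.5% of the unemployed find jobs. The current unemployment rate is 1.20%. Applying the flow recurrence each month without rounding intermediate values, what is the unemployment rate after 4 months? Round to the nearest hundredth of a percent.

Unemployment rate after four months ≈ 5.01%.

With a fixed labor force, u_{t+1} = u_t + s·(1−u_t) − f·u_t = u_t·(1−s−f) + s.
Here 1−s−f = 0.810 and s = 0.015.
u_1 = 0.012000 × 0.810 + 0.015 = 0.024720.
u_2 = 0.024720 × 0.810 + 0.015 = 0.035023.
u_3 = 0.035023 × 0.810 + 0.015 = 0.043369.
u_4 = 0.043369 × 0.810 + 0.015 = 0.050129.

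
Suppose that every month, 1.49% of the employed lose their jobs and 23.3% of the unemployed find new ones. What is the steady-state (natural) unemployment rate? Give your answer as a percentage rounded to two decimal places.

Steady-state unemployment rate ≈ 6.01%.

At steady state the flows balance: s·E = f·U, so U/(E+U) = s/(s+f).
u* = 1.49 / (1.49 + 23.3) = 1.49 / 24.79 = 6.01%.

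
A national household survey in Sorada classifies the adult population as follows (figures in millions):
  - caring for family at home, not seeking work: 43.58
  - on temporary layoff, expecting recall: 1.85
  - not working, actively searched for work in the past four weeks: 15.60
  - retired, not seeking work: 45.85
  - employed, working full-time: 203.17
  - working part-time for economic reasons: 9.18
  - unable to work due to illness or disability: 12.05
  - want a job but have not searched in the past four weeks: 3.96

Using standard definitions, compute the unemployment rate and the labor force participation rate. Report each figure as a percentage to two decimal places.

Unemployment rate ≈ 7.59%; labor force participation rate ≈ 68.55%.

Employed = 203.17 + 9.18 = 212.35 million (anyone who worked, including part-time for economic reasons, counts as employed).
Unemployed = 1.85 + 15.60 = 17.45 million (jobless and actively searching, or on temporary layoff).
Labor force = 212.35 + 17.45 = 229.80 million.
Not in labor force = 43.58 + 45.85 + 12.05 + 3.96 = 105.44 million (those not working and not actively searching are outside the labor force — including those who want a job but have given up searching).
Civilian working-age population = 229.80 + 105.44 = 335.24 million.
Unemployment rate = 17.45 / 229.80 = 7.59%.
Labor force participation rate = 229.80 / 335.24 = 68.55%.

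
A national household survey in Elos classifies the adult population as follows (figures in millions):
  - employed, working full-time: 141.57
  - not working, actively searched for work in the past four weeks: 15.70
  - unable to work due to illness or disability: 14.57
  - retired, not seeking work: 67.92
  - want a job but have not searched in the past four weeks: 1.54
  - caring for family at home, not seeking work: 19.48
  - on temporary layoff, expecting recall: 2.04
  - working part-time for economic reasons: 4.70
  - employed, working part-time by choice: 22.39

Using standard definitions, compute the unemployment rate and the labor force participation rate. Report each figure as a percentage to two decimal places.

Employed = 141.57 + 4.70 + 22.39 = 168.66 million (anyone who worked, including part-time for economic reasons, counts as employed).
Unemployed = 15.70 + 2.04 = 17.74 million (jobless and actively searching, or on temporary layoff).
Labor force = 168.66 + 17.74 = 186.40 million.
Not in labor force = 14.57 + 67.92 + 1.54 + 19.48 = 103.51 million (those not working and not actively searching are outside the labor force — including those who want a job but have given up searching).
Civilian working-age population = 186.40 + 103.51 = 289.91 million.
Unemployment rate = 17.74 / 186.40 = 9.52%.
Labor force participation rate = 186.40 / 289.91 = 64.30%.

Unemployment rate ≈ 9.52%; labor force participation rate ≈ 64.30%.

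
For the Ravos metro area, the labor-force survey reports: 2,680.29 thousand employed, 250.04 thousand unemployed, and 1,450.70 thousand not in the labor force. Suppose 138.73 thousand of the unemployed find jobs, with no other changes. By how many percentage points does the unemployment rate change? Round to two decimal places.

The unemployment rate changes by −4.73 percentage points.

Initially, labor force = 2,680.29 + 250.04 = 2,930.33 thousand, so u = 250.04/2,930.33 = 8.53%.
After the change, unemployed falls and employed rises by 138.73; labor force unchanged → E = 2,819.02, U = 111.31, labor force = 2,930.33 thousand.
New unemployment rate = 111.31 / 2,930.33 = 3.80%.
Change = 3.80% − 8.53% = −4.73 percentage points.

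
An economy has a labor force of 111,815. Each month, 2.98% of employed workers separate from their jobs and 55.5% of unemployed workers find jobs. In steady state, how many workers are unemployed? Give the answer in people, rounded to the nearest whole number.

Steady-state unemployment rate u* = s/(s+f) = 2.98/(2.98+55.5) = 0.050958.
Unemployed = u* × labor force = 0.050958 × 111,815 ≈ 5,698.

About 5,698 are unemployed in steady state.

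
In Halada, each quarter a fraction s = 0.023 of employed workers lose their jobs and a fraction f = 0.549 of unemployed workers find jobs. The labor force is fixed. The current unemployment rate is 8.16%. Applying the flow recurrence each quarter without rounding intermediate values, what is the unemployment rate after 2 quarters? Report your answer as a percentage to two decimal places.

With a fixed labor force, u_{t+1} = u_t + s·(1−u_t) − f·u_t = u_t·(1−s−f) + s.
Here 1−s−f = 0.428 and s = 0.023.
u_1 = 0.081600 × 0.428 + 0.023 = 0.057925.
u_2 = 0.057925 × 0.428 + 0.023 = 0.047792.

Unemployment rate after two quarters ≈ 4.78%.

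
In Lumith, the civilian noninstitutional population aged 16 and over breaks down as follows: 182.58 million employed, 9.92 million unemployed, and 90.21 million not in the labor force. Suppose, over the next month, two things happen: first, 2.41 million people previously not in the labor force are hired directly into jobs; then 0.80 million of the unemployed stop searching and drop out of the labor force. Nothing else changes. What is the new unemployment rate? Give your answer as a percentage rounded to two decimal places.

New unemployment rate ≈ 4.70%.

Initially, labor force = 182.58 + 9.92 = 192.50 million, so u = 9.92/192.50 = 5.15%.
After the first change, employed and labor force both rise by 2.41; unemployed unchanged → E = 184.99, U = 9.92, labor force = 194.91 million.
After the second change, unemployed and labor force both fall by 0.80 → E = 184.99, U = 9.12, labor force = 194.11 million.
New unemployment rate = 9.12 / 194.11 = 4.70%.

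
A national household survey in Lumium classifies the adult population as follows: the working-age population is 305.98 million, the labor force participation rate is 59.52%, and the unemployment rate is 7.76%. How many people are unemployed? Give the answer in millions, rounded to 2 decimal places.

Labor force = 0.5952 × 305.98 = 182.12 million.
Unemployed = 0.0776 × 182.12 ≈ 14.13 million.

About 14.13 million are unemployed.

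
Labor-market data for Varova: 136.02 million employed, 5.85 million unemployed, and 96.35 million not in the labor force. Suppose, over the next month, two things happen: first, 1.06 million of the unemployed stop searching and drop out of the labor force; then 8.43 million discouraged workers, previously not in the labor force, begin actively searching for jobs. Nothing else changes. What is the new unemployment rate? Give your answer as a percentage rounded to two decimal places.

New unemployment rate ≈ 8.86%.

Initially, labor force = 136.02 + 5.85 = 141.87 million, so u = 5.85/141.87 = 4.12%.
After the first change, unemployed and labor force both fall by 1.06 → E = 136.02, U = 4.79, labor force = 140.81 million.
After the second change, unemployed and labor force both rise by 8.43 → E = 136.02, U = 13.22, labor force = 149.24 million.
New unemployment rate = 13.22 / 149.24 = 8.86%.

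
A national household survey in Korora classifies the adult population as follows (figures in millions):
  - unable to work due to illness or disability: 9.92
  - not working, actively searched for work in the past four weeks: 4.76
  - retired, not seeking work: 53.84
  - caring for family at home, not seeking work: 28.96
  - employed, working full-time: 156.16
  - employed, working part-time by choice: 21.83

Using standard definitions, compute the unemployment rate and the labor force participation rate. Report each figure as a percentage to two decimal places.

Unemployment rate ≈ 2.60%; labor force participation rate ≈ 66.34%.

Employed = 156.16 + 21.83 = 177.99 million.
Unemployed = 4.76 million.
Labor force = 177.99 + 4.76 = 182.75 million.
Not in labor force = 9.92 + 53.84 + 28.96 = 92.72 million (those not working and not actively searching are outside the labor force).
Civilian working-age population = 182.75 + 92.72 = 275.47 million.
Unemployment rate = 4.76 / 182.75 = 2.60%.
Labor force participation rate = 182.75 / 275.47 = 66.34%.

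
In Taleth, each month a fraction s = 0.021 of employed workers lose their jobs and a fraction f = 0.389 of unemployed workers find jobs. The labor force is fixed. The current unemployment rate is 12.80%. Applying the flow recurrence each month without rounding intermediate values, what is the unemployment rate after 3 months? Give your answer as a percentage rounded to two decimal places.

Unemployment rate after three months ≈ 6.70%.

With a fixed labor force, u_{t+1} = u_t + s·(1−u_t) − f·u_t = u_t·(1−s−f) + s.
Here 1−s−f = 0.590 and s = 0.021.
u_1 = 0.128000 × 0.590 + 0.021 = 0.096520.
u_2 = 0.096520 × 0.590 + 0.021 = 0.077947.
u_3 = 0.077947 × 0.590 + 0.021 = 0.066989.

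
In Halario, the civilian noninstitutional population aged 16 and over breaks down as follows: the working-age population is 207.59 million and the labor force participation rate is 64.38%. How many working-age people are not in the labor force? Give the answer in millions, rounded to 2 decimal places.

About 73.94 million are not in the labor force.

Share not in the labor force = 1 − 0.6438 = 0.3562.
Not in labor force = 0.3562 × 207.59 ≈ 73.94 million.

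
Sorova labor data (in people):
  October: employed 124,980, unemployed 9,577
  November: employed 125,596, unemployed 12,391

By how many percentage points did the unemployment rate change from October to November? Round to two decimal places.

The unemployment rate changed by +1.86 percentage points.

October: labor force = 124,980 + 9,577 = 134,557; u = 9,577/134,557 = 7.12%.
November: labor force = 125,596 + 12,391 = 137,987; u = 12,391/137,987 = 8.98%.
Change = 8.98% − 7.12% = +1.86 pp.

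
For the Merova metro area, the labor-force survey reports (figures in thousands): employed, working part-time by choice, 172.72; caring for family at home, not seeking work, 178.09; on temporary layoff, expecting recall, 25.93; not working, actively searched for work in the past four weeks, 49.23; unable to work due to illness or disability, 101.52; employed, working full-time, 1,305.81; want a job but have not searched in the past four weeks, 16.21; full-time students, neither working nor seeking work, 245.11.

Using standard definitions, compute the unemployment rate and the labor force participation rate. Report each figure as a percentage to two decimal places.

Unemployment rate ≈ 4.84%; labor force participation rate ≈ 74.18%.

Employed = 172.72 + 1,305.81 = 1,478.53 thousand.
Unemployed = 25.93 + 49.23 = 75.16 thousand (jobless and actively searching, or on temporary layoff).
Labor force = 1,478.53 + 75.16 = 1,553.69 thousand.
Not in labor force = 178.09 + 101.52 + 16.21 + 245.11 = 540.93 thousand (those not working and not actively searching are outside the labor force — including those who want a job but have given up searching).
Civilian working-age population = 1,553.69 + 540.93 = 2,094.62 thousand.
Unemployment rate = 75.16 / 1,553.69 = 4.84%.
Labor force participation rate = 1,553.69 / 2,094.62 = 74.18%.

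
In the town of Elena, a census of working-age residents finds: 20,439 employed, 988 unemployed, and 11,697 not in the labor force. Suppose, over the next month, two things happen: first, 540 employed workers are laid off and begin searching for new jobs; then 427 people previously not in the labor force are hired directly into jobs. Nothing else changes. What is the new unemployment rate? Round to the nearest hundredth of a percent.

Initially, labor force = 20,439 + 988 = 21,427, so u = 988/21,427 = 4.61%.
After the first change, employed falls and unemployed rises by 540; labor force unchanged → E = 19,899, U = 1,528, labor force = 21,427.
After the second change, employed and labor force both rise by 427; unemployed unchanged → E = 20,326, U = 1,528, labor force = 21,854.
New unemployment rate = 1,528 / 21,854 = 6.99%.

New unemployment rate ≈ 6.99%.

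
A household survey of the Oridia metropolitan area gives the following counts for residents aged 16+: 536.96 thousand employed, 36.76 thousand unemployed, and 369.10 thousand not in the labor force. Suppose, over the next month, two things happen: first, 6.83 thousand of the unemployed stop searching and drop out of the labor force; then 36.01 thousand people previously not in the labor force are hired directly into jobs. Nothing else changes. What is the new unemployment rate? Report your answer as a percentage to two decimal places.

Initially, labor force = 536.96 + 36.76 = 573.72 thousand, so u = 36.76/573.72 = 6.41%.
After the first change, unemployed and labor force both fall by 6.83 → E = 536.96, U = 29.93, labor force = 566.89 thousand.
After the second change, employed and labor force both rise by 36.01; unemployed unchanged → E = 572.97, U = 29.93, labor force = 602.90 thousand.
New unemployment rate = 29.93 / 602.90 = 4.96%.

New unemployment rate ≈ 4.96%.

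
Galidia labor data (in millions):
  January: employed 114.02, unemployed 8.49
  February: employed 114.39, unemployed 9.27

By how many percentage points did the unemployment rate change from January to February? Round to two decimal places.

January: labor force = 114.02 + 8.49 = 122.51; u = 8.49/122.51 = 6.93%.
February: labor force = 114.39 + 9.27 = 123.66; u = 9.27/123.66 = 7.50%.
Change = 7.50% − 6.93% = +0.57 pp.

The unemployment rate changed by +0.57 percentage points.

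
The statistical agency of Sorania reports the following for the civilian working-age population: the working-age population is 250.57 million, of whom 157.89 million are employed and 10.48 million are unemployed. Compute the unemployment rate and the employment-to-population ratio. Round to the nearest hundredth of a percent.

Labor force = employed + unemployed = 157.89 + 10.48 = 168.37 million.
Unemployment rate = 10.48 / 168.37 = 6.22%.
Employment-population ratio = 157.89 / 250.57 = 63.01%.

Unemployment rate ≈ 6.22%; employment-population ratio ≈ 63.01%.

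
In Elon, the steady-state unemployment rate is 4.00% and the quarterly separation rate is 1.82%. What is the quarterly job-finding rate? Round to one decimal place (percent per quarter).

Job-finding rate ≈ 43.7% per quarter.

From u* = s/(s+f): f = s·(1−u)/u.
f = 1.82 × (1 − 0.0400) / 0.0400 = 1.7472 / 0.0400 ≈ 43.7% per quarter.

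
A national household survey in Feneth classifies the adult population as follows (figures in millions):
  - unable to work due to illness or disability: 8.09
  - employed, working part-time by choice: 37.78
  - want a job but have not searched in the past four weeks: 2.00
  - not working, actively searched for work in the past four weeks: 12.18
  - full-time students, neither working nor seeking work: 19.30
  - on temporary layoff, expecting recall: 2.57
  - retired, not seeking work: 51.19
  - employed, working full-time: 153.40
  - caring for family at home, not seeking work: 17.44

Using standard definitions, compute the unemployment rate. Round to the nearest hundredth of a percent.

Employed = 37.78 + 153.40 = 191.18 million.
Unemployed = 12.18 + 2.57 = 14.75 million (jobless and actively searching, or on temporary layoff).
Labor force = 191.18 + 14.75 = 205.93 million.
Unemployment rate = 14.75 / 205.93 = 7.16%.

Unemployment rate ≈ 7.16%.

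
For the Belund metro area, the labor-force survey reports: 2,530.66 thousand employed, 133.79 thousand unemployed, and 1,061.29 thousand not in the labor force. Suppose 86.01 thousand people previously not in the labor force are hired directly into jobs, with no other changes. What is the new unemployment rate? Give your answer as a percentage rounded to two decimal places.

Initially, labor force = 2,530.66 + 133.79 = 2,664.45 thousand, so u = 133.79/2,664.45 = 5.02%.
After the change, employed and labor force both rise by 86.01; unemployed unchanged → E = 2,616.67, U = 133.79, labor force = 2,750.46 thousand.
New unemployment rate = 133.79 / 2,750.46 = 4.86%.

New unemployment rate ≈ 4.86%.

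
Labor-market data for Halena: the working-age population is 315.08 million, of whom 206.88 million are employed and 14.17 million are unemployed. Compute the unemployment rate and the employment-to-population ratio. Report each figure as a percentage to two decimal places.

Unemployment rate ≈ 6.41%; employment-population ratio ≈ 65.66%.

Labor force = employed + unemployed = 206.88 + 14.17 = 221.05 million.
Unemployment rate = 14.17 / 221.05 = 6.41%.
Employment-population ratio = 206.88 / 315.08 = 65.66%.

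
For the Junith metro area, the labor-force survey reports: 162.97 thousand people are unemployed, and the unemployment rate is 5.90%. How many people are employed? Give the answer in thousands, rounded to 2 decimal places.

About 2,599.23 thousand are employed.

Labor force = U / u = 162.97 / 0.0590 ≈ 2,762.20 thousand.
Employed = labor force − unemployed = 2,762.20 − 162.97 = 2,599.23 thousand.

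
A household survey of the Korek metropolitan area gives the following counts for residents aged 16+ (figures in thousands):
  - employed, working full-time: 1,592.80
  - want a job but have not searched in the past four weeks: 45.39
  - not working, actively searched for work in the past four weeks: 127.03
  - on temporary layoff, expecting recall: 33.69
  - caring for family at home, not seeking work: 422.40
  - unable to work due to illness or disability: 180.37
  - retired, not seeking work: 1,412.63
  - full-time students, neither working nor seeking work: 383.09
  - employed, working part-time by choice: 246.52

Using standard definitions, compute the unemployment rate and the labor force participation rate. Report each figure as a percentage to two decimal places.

Unemployment rate ≈ 8.04%; labor force participation rate ≈ 45.01%.

Employed = 1,592.80 + 246.52 = 1,839.32 thousand.
Unemployed = 127.03 + 33.69 = 160.72 thousand (jobless and actively searching, or on temporary layoff).
Labor force = 1,839.32 + 160.72 = 2,000.04 thousand.
Not in labor force = 45.39 + 422.40 + 180.37 + 1,412.63 + 383.09 = 2,443.88 thousand (those not working and not actively searching are outside the labor force — including those who want a job but have given up searching).
Civilian working-age population = 2,000.04 + 2,443.88 = 4,443.92 thousand.
Unemployment rate = 160.72 / 2,000.04 = 8.04%.
Labor force participation rate = 2,000.04 / 4,443.92 = 45.01%.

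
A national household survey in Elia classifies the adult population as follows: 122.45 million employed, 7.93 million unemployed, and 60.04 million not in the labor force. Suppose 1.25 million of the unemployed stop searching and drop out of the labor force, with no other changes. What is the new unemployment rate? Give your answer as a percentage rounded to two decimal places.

Initially, labor force = 122.45 + 7.93 = 130.38 million, so u = 7.93/130.38 = 6.08%.
After the change, unemployed and labor force both fall by 1.25 → E = 122.45, U = 6.68, labor force = 129.13 million.
New unemployment rate = 6.68 / 129.13 = 5.17%.

New unemployment rate ≈ 5.17%.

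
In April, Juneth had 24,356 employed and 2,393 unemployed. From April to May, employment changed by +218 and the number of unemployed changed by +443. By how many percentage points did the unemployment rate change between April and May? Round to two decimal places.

April: labor force = 24,356 + 2,393 = 26,749; u = 2,393/26,749 = 8.95%.
May: labor force = 24,574 + 2,836 = 27,410; u = 2,836/27,410 = 10.35%.
Change = 10.35% − 8.95% = +1.40 pp.

The unemployment rate changed by +1.40 percentage points.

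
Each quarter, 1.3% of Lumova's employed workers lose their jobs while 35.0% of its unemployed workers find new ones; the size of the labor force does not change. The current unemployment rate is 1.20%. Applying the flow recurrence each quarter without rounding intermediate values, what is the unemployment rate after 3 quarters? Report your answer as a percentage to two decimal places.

Unemployment rate after three quarters ≈ 2.97%.

With a fixed labor force, u_{t+1} = u_t + s·(1−u_t) − f·u_t = u_t·(1−s−f) + s.
Here 1−s−f = 0.637 and s = 0.013.
u_1 = 0.012000 × 0.637 + 0.013 = 0.020644.
u_2 = 0.020644 × 0.637 + 0.013 = 0.026150.
u_3 = 0.026150 × 0.637 + 0.013 = 0.029658.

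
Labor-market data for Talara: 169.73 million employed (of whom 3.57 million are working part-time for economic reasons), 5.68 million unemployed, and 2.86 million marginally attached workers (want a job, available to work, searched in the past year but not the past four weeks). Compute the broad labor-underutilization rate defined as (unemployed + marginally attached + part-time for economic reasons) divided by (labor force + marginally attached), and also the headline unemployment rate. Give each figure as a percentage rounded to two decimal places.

Labor force = 169.73 + 5.68 = 175.41 million.
Numerator = 5.68 + 2.86 + 3.57 = 12.11 million.
Denominator = 175.41 + 2.86 = 178.27 million.
Broad rate = 12.11 / 178.27 = 6.79%.
Headline unemployment rate = 5.68 / 175.41 = 3.24%.

Broad underutilization rate ≈ 6.79%; headline unemployment rate ≈ 3.24%.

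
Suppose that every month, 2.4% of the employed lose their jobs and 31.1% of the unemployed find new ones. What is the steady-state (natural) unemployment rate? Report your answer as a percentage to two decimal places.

Steady-state unemployment rate ≈ 7.16%.

At steady state the flows balance: s·E = f·U, so U/(E+U) = s/(s+f).
u* = 2.4 / (2.4 + 31.1) = 2.4 / 33.50 = 7.16%.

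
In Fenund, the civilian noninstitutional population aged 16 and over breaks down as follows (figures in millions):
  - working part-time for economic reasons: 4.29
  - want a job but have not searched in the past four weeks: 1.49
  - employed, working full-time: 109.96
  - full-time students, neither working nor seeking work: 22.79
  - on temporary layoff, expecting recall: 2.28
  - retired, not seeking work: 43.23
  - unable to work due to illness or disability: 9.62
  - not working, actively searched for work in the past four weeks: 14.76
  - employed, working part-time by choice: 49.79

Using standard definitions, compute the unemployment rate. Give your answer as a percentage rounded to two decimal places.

Unemployment rate ≈ 9.41%.

Employed = 4.29 + 109.96 + 49.79 = 164.04 million (anyone who worked, including part-time for economic reasons, counts as employed).
Unemployed = 2.28 + 14.76 = 17.04 million (jobless and actively searching, or on temporary layoff).
Labor force = 164.04 + 17.04 = 181.08 million.
Unemployment rate = 17.04 / 181.08 = 9.41%.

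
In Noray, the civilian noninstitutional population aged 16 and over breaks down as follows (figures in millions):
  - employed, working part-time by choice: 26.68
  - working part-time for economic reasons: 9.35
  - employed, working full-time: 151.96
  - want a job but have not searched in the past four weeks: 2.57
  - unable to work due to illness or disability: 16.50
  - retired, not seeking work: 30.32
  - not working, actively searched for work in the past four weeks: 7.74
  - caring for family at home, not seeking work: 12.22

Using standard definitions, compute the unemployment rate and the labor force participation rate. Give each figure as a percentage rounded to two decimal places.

Unemployment rate ≈ 3.95%; labor force participation rate ≈ 76.06%.

Employed = 26.68 + 9.35 + 151.96 = 187.99 million (anyone who worked, including part-time for economic reasons, counts as employed).
Unemployed = 7.74 million.
Labor force = 187.99 + 7.74 = 195.73 million.
Not in labor force = 2.57 + 16.50 + 30.32 + 12.22 = 61.61 million (those not working and not actively searching are outside the labor force — including those who want a job but have given up searching).
Civilian working-age population = 195.73 + 61.61 = 257.34 million.
Unemployment rate = 7.74 / 195.73 = 3.95%.
Labor force participation rate = 195.73 / 257.34 = 76.06%.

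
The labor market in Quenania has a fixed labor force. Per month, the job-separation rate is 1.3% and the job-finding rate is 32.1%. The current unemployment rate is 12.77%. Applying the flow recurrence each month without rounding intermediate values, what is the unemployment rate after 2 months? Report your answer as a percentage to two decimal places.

With a fixed labor force, u_{t+1} = u_t + s·(1−u_t) − f·u_t = u_t·(1−s−f) + s.
Here 1−s−f = 0.666 and s = 0.013.
u_1 = 0.127700 × 0.666 + 0.013 = 0.098048.
u_2 = 0.098048 × 0.666 + 0.013 = 0.078300.

Unemployment rate after two months ≈ 7.83%.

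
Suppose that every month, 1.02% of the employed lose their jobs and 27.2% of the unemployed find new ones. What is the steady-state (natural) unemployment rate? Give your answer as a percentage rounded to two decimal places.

Steady-state unemployment rate ≈ 3.61%.

At steady state the flows balance: s·E = f·U, so U/(E+U) = s/(s+f).
u* = 1.02 / (1.02 + 27.2) = 1.02 / 28.22 = 3.61%.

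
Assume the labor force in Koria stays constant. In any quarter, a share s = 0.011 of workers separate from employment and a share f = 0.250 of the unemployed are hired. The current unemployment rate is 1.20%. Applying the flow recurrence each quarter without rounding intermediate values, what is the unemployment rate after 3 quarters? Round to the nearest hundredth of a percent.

Unemployment rate after three quarters ≈ 3.00%.

With a fixed labor force, u_{t+1} = u_t + s·(1−u_t) − f·u_t = u_t·(1−s−f) + s.
Here 1−s−f = 0.739 and s = 0.011.
u_1 = 0.012000 × 0.739 + 0.011 = 0.019868.
u_2 = 0.019868 × 0.739 + 0.011 = 0.025682.
u_3 = 0.025682 × 0.739 + 0.011 = 0.029979.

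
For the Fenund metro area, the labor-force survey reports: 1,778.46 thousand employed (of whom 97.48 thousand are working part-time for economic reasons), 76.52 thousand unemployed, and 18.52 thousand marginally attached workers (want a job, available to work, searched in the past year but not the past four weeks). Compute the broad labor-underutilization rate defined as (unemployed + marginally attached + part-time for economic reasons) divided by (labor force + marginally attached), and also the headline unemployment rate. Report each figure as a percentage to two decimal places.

Broad underutilization rate ≈ 10.28%; headline unemployment rate ≈ 4.13%.

Labor force = 1,778.46 + 76.52 = 1,854.98 thousand.
Numerator = 76.52 + 18.52 + 97.48 = 192.52 thousand.
Denominator = 1,854.98 + 18.52 = 1,873.50 thousand.
Broad rate = 192.52 / 1,873.50 = 10.28%.
Headline unemployment rate = 76.52 / 1,854.98 = 4.13%.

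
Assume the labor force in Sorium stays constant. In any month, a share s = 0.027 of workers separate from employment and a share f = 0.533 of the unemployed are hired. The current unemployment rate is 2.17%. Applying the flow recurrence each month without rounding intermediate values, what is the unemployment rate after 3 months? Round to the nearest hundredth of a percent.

With a fixed labor force, u_{t+1} = u_t + s·(1−u_t) − f·u_t = u_t·(1−s−f) + s.
Here 1−s−f = 0.440 and s = 0.027.
u_1 = 0.021700 × 0.440 + 0.027 = 0.036548.
u_2 = 0.036548 × 0.440 + 0.027 = 0.043081.
u_3 = 0.043081 × 0.440 + 0.027 = 0.045956.

Unemployment rate after three months ≈ 4.60%.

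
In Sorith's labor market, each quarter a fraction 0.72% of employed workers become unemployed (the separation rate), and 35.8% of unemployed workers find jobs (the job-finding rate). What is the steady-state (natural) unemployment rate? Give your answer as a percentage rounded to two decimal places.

Steady-state unemployment rate ≈ 1.97%.

At steady state the flows balance: s·E = f·U, so U/(E+U) = s/(s+f).
u* = 0.72 / (0.72 + 35.8) = 0.72 / 36.52 = 1.97%.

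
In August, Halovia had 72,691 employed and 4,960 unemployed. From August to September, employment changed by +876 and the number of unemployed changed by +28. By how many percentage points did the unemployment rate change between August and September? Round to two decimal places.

The unemployment rate changed by −0.04 percentage points.

August: labor force = 72,691 + 4,960 = 77,651; u = 4,960/77,651 = 6.39%.
September: labor force = 73,567 + 4,988 = 78,555; u = 4,988/78,555 = 6.35%.
Change = 6.35% − 6.39% = −0.04 pp.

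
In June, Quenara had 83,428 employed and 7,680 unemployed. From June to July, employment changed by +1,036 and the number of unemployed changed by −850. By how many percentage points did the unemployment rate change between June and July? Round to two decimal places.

June: labor force = 83,428 + 7,680 = 91,108; u = 7,680/91,108 = 8.43%.
July: labor force = 84,464 + 6,830 = 91,294; u = 6,830/91,294 = 7.48%.
Change = 7.48% − 8.43% = −0.95 pp.

The unemployment rate changed by −0.95 percentage points.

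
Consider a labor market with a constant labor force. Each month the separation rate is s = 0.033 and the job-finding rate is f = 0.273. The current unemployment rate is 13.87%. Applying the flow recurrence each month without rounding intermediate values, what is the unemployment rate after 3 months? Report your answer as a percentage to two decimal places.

With a fixed labor force, u_{t+1} = u_t + s·(1−u_t) − f·u_t = u_t·(1−s−f) + s.
Here 1−s−f = 0.694 and s = 0.033.
u_1 = 0.138700 × 0.694 + 0.033 = 0.129258.
u_2 = 0.129258 × 0.694 + 0.033 = 0.122705.
u_3 = 0.122705 × 0.694 + 0.033 = 0.118157.

Unemployment rate after three months ≈ 11.82%.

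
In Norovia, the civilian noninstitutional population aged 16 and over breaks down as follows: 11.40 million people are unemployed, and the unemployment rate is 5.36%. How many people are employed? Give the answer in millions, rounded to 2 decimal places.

About 201.29 million are employed.

Labor force = U / u = 11.40 / 0.0536 ≈ 212.69 million.
Employed = labor force − unemployed = 212.69 − 11.40 = 201.29 million.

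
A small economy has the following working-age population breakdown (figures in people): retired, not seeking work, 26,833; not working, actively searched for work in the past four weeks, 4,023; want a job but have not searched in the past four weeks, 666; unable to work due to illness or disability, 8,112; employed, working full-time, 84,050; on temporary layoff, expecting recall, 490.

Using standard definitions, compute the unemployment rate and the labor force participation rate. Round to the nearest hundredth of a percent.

Unemployment rate ≈ 5.10%; labor force participation rate ≈ 71.32%.

Employed = 84,050.
Unemployed = 4,023 + 490 = 4,513 (jobless and actively searching, or on temporary layoff).
Labor force = 84,050 + 4,513 = 88,563.
Not in labor force = 26,833 + 666 + 8,112 = 35,611 (those not working and not actively searching are outside the labor force — including those who want a job but have given up searching).
Civilian working-age population = 88,563 + 35,611 = 124,174.
Unemployment rate = 4,513 / 88,563 = 5.10%.
Labor force participation rate = 88,563 / 124,174 = 71.32%.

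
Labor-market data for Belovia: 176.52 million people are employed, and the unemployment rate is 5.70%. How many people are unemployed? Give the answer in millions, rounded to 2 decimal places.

Let U be the number unemployed. The labor force is E + U, and U/(E+U) = 0.0570.
So U = 0.0570 × 176.52 / (1 − 0.0570) = 10.0616 / 0.9430 ≈ 10.67 million.

About 10.67 million are unemployed.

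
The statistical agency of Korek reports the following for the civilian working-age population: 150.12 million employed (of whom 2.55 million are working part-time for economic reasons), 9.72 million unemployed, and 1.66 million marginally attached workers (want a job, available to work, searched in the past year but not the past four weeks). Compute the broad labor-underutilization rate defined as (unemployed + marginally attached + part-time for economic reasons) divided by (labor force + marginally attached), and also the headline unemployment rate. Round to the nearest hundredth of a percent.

Labor force = 150.12 + 9.72 = 159.84 million.
Numerator = 9.72 + 1.66 + 2.55 = 13.93 million.
Denominator = 159.84 + 1.66 = 161.50 million.
Broad rate = 13.93 / 161.50 = 8.63%.
Headline unemployment rate = 9.72 / 159.84 = 6.08%.

Broad underutilization rate ≈ 8.63%; headline unemployment rate ≈ 6.08%.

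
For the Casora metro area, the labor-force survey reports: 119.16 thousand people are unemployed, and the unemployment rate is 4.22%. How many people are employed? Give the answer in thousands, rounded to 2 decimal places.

About 2,704.54 thousand are employed.

Labor force = U / u = 119.16 / 0.0422 ≈ 2,823.70 thousand.
Employed = labor force − unemployed = 2,823.70 − 119.16 = 2,704.54 thousand.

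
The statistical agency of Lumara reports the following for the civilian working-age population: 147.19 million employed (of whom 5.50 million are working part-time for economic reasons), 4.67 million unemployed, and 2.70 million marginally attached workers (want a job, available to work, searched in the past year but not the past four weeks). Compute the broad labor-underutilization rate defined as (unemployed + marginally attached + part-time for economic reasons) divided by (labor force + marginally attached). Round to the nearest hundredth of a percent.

Broad underutilization rate ≈ 8.33%.

Labor force = 147.19 + 4.67 = 151.86 million.
Numerator = 4.67 + 2.70 + 5.50 = 12.87 million.
Denominator = 151.86 + 2.70 = 154.56 million.
Broad rate = 12.87 / 154.56 = 8.33%.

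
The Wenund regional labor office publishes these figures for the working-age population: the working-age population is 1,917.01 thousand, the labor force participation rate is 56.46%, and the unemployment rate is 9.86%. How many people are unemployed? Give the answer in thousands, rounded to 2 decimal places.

Labor force = 0.5646 × 1,917.01 = 1,082.34 thousand.
Unemployed = 0.0986 × 1,082.34 ≈ 106.72 thousand.

About 106.72 thousand are unemployed.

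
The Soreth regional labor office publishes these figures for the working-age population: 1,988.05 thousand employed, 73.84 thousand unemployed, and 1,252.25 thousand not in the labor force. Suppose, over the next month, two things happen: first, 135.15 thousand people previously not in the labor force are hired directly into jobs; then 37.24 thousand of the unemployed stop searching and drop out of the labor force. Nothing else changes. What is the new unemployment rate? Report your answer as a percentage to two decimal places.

Initially, labor force = 1,988.05 + 73.84 = 2,061.89 thousand, so u = 73.84/2,061.89 = 3.58%.
After the first change, employed and labor force both rise by 135.15; unemployed unchanged → E = 2,123.20, U = 73.84, labor force = 2,197.04 thousand.
After the second change, unemployed and labor force both fall by 37.24 → E = 2,123.20, U = 36.60, labor force = 2,159.80 thousand.
New unemployment rate = 36.60 / 2,159.80 = 1.69%.

New unemployment rate ≈ 1.69%.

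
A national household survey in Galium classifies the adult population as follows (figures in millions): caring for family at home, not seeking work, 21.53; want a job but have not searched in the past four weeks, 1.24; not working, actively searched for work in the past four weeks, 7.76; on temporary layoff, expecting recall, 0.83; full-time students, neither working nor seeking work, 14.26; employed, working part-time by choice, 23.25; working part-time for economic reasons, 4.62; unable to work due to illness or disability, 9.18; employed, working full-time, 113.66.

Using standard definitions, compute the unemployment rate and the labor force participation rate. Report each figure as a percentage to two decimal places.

Unemployment rate ≈ 5.72%; labor force participation rate ≈ 76.46%.

Employed = 23.25 + 4.62 + 113.66 = 141.53 million (anyone who worked, including part-time for economic reasons, counts as employed).
Unemployed = 7.76 + 0.83 = 8.59 million (jobless and actively searching, or on temporary layoff).
Labor force = 141.53 + 8.59 = 150.12 million.
Not in labor force = 21.53 + 1.24 + 14.26 + 9.18 = 46.21 million (those not working and not actively searching are outside the labor force — including those who want a job but have given up searching).
Civilian working-age population = 150.12 + 46.21 = 196.33 million.
Unemployment rate = 8.59 / 150.12 = 5.72%.
Labor force participation rate = 150.12 / 196.33 = 76.46%.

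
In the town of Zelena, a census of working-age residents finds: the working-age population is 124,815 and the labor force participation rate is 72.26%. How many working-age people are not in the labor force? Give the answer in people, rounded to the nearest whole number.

Share not in the labor force = 1 − 0.7226 = 0.2774.
Not in labor force = 0.2774 × 124,815 ≈ 34,624.

About 34,624 are not in the labor force.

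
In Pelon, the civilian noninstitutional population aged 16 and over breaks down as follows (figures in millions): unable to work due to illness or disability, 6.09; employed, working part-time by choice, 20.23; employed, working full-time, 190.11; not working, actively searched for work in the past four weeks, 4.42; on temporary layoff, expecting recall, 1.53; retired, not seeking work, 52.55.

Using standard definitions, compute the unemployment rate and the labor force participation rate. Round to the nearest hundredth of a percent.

Unemployment rate ≈ 2.75%; labor force participation rate ≈ 78.67%.

Employed = 20.23 + 190.11 = 210.34 million.
Unemployed = 4.42 + 1.53 = 5.95 million (jobless and actively searching, or on temporary layoff).
Labor force = 210.34 + 5.95 = 216.29 million.
Not in labor force = 6.09 + 52.55 = 58.64 million (those not working and not actively searching are outside the labor force).
Civilian working-age population = 216.29 + 58.64 = 274.93 million.
Unemployment rate = 5.95 / 216.29 = 2.75%.
Labor force participation rate = 216.29 / 274.93 = 78.67%.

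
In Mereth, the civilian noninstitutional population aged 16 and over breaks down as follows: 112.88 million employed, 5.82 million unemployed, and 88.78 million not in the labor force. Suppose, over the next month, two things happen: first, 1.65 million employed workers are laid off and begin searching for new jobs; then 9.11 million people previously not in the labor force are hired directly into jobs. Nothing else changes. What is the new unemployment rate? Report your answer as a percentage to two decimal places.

New unemployment rate ≈ 5.84%.

Initially, labor force = 112.88 + 5.82 = 118.70 million, so u = 5.82/118.70 = 4.90%.
After the first change, employed falls and unemployed rises by 1.65; labor force unchanged → E = 111.23, U = 7.47, labor force = 118.70 million.
After the second change, employed and labor force both rise by 9.11; unemployed unchanged → E = 120.34, U = 7.47, labor force = 127.81 million.
New unemployment rate = 7.47 / 127.81 = 5.84%.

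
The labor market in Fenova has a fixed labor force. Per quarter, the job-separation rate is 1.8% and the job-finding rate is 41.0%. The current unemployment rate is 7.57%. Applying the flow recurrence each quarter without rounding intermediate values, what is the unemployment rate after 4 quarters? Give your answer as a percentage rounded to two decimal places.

With a fixed labor force, u_{t+1} = u_t + s·(1−u_t) − f·u_t = u_t·(1−s−f) + s.
Here 1−s−f = 0.572 and s = 0.018.
u_1 = 0.075700 × 0.572 + 0.018 = 0.061300.
u_2 = 0.061300 × 0.572 + 0.018 = 0.053064.
u_3 = 0.053064 × 0.572 + 0.018 = 0.048353.
u_4 = 0.048353 × 0.572 + 0.018 = 0.045658.

Unemployment rate after four quarters ≈ 4.57%.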